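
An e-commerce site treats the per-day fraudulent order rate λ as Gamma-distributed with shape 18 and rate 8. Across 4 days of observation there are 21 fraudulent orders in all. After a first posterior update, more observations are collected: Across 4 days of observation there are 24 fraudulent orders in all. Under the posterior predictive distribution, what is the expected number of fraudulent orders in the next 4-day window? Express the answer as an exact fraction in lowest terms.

Total count 21 over total exposure 4 days.
After the first batch: Gamma(18 + 21, 8 + 4) = Gamma(39, 12).
Total count 24 over total exposure 4 days.
After the second batch: Gamma(39 + 24, 12 + 4) = Gamma(63, 16).
Predictive mean over a 4-day window = T·E[λ|data] = 4·63/16 = 63/4.

63/4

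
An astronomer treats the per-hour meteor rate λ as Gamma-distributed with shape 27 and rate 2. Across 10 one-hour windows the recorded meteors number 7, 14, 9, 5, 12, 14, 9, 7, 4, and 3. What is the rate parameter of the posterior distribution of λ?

Total count: 7 + 14 + 9 + 5 + 12 + 14 + 9 + 7 + 4 + 3 = 84.
Total exposure: 10 hours.
The Gamma prior is conjugate for the Poisson rate, so λ | data ~ Gamma(27+84, 2+10) = Gamma(111, 12).

12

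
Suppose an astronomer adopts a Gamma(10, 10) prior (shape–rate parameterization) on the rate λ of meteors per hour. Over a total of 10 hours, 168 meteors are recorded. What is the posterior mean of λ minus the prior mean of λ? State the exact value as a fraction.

79/10

Total count 168 over total exposure 10 hours.
Conjugate update: add total count to the shape and total exposure to the rate, giving Gamma(178, 20).
Posterior mean = 178/20 = 89/10; prior mean = 10/10 = 1. Difference = 89/10 − 1 = 79/10.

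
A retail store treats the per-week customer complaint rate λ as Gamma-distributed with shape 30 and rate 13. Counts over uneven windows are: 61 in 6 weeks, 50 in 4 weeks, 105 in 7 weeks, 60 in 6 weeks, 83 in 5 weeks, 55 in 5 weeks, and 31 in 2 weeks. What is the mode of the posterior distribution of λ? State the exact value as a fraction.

79/8

Total count: 61 + 50 + 105 + 60 + 83 + 55 + 31 = 445.
Total exposure: 6 + 4 + 7 + 6 + 5 + 5 + 2 = 35 weeks.
The Gamma prior is conjugate for the Poisson rate, so λ | data ~ Gamma(30+445, 13+35) = Gamma(475, 48).
Posterior mode = (α'−1)/β' = 474/48 = 79/8.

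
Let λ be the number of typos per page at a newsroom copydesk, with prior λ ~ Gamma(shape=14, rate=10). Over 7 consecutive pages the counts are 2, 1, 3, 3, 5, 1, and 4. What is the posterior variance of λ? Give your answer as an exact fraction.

33/289

Total count: 2 + 1 + 3 + 3 + 5 + 1 + 4 = 19.
Total exposure: 7 pages.
The Gamma prior is conjugate for the Poisson rate, so λ | data ~ Gamma(14+19, 10+7) = Gamma(33, 17).
Posterior variance = α'/β'² = 33/289.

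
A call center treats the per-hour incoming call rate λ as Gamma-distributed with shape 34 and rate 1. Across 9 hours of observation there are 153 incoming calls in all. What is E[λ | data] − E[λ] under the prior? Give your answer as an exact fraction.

-153/10

Total count 153 over total exposure 9 hours.
The Gamma prior is conjugate for the Poisson rate, so λ | data ~ Gamma(34+153, 1+9) = Gamma(187, 10).
Posterior mean = 187/10 = 187/10; prior mean = 34/1 = 34. Difference = 187/10 − 34 = -153/10.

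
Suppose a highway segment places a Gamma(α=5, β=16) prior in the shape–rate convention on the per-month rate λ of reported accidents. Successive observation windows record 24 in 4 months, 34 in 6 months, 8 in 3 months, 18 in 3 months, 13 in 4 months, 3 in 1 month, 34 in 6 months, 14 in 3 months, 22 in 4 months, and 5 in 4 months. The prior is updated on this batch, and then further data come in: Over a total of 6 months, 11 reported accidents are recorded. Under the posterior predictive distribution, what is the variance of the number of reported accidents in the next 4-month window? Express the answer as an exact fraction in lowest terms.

3056/225

Total count: 24 + 34 + 8 + 18 + 13 + 3 + 34 + 14 + 22 + 5 = 175.
Total exposure: 4 + 6 + 3 + 3 + 4 + 1 + 6 + 3 + 4 + 4 = 38 months.
After the first batch: Gamma(5 + 175, 16 + 38) = Gamma(180, 54).
Total count 11 over total exposure 6 months.
After the second batch: Gamma(180 + 11, 54 + 6) = Gamma(191, 60).
The posterior predictive for a window of length T is Negative Binomial with variance T·α'·(β'+T)/β'² = 4·191·64/3600 = 3056/225.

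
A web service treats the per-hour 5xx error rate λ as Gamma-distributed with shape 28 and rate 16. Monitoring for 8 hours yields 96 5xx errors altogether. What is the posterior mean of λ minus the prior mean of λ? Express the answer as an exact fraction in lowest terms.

Total count 96 over total exposure 8 hours.
Conjugate update: add total count to the shape and total exposure to the rate, giving Gamma(124, 24).
Posterior mean = 124/24 = 31/6; prior mean = 28/16 = 7/4. Difference = 31/6 − 7/4 = 41/12.

41/12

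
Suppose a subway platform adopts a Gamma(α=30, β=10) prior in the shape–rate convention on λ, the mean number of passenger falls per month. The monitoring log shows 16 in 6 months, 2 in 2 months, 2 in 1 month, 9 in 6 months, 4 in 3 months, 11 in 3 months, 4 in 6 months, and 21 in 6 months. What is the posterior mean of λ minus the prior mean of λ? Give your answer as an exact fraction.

-30/43

Total count: 16 + 2 + 2 + 9 + 4 + 11 + 4 + 21 = 69.
Total exposure: 6 + 2 + 1 + 6 + 3 + 3 + 6 + 6 = 33 months.
Conjugate update: add total count to the shape and total exposure to the rate, giving Gamma(99, 43).
Posterior mean = 99/43 = 99/43; prior mean = 30/10 = 3. Difference = 99/43 − 3 = -30/43.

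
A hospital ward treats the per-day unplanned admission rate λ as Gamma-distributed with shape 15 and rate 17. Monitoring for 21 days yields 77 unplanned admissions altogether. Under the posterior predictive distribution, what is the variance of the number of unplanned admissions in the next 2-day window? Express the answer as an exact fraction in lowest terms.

Total count 77 over total exposure 21 days.
By Gamma–Poisson conjugacy, the posterior is Gamma(α + Σx, β + Σt) = Gamma(15 + 77, 17 + 21) = Gamma(92, 38).
The posterior predictive for a window of length T is Negative Binomial with variance T·α'·(β'+T)/β'² = 2·92·40/1444 = 1840/361.

1840/361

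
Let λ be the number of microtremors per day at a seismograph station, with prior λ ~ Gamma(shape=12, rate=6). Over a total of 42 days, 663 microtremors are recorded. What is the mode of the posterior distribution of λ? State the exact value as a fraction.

Total count 663 over total exposure 42 days.
Posterior: α' = 12 + 663 = 675, β' = 6 + 42 = 48.
Posterior mode = (α'−1)/β' = 674/48 = 337/24.

337/24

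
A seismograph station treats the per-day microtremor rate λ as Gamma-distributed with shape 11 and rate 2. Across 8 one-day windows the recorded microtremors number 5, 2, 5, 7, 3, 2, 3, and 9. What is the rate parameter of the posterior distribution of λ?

10

Total count: 5 + 2 + 5 + 7 + 3 + 2 + 3 + 9 = 36.
Total exposure: 8 days.
Conjugate update: add total count to the shape and total exposure to the rate, giving Gamma(47, 10).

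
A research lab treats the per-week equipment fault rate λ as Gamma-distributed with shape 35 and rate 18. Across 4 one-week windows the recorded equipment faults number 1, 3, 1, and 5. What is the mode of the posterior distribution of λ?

Total count: 1 + 3 + 1 + 5 = 10.
Total exposure: 4 weeks.
Gamma(α, β) with Poisson data over total exposure Σt gives posterior Gamma(α+Σx, β+Σt) = Gamma(45, 22).
Posterior mode = (α'−1)/β' = 44/22 = 2.

2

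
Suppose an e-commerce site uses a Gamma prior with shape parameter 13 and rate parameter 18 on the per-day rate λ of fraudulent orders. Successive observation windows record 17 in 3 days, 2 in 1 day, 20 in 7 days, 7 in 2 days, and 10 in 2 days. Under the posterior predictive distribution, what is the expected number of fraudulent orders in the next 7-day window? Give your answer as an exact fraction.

161/11

Total count: 17 + 2 + 20 + 7 + 10 = 56.
Total exposure: 3 + 1 + 7 + 2 + 2 = 15 days.
Posterior: α' = 13 + 56 = 69, β' = 18 + 15 = 33.
Predictive mean over a 7-day window = T·E[λ|data] = 7·69/33 = 161/11.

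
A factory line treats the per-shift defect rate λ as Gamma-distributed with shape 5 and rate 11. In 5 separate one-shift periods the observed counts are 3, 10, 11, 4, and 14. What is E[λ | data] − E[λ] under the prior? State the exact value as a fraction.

Total count: 3 + 10 + 11 + 4 + 14 = 42.
Total exposure: 5 shifts.
The Gamma prior is conjugate for the Poisson rate, so λ | data ~ Gamma(5+42, 11+5) = Gamma(47, 16).
Posterior mean = 47/16 = 47/16; prior mean = 5/11 = 5/11. Difference = 47/16 − 5/11 = 437/176.

437/176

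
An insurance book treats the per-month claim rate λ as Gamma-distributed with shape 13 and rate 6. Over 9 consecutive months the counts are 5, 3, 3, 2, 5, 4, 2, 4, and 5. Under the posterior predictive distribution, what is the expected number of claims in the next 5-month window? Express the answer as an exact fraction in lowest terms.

Total count: 5 + 3 + 3 + 2 + 5 + 4 + 2 + 4 + 5 = 33.
Total exposure: 9 months.
The Gamma prior is conjugate for the Poisson rate, so λ | data ~ Gamma(13+33, 6+9) = Gamma(46, 15).
Predictive mean over a 5-month window = T·E[λ|data] = 5·46/15 = 46/3.

46/3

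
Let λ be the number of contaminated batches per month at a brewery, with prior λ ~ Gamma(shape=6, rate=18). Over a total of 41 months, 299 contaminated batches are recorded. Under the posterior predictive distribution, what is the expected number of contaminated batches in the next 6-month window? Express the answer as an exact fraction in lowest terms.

1830/59

Total count 299 over total exposure 41 months.
Gamma(α, β) with Poisson data over total exposure Σt gives posterior Gamma(α+Σx, β+Σt) = Gamma(305, 59).
Predictive mean over a 6-month window = T·E[λ|data] = 6·305/59 = 1830/59.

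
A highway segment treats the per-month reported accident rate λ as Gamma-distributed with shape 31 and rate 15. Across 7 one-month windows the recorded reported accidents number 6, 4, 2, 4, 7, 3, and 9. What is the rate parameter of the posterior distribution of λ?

22

Total count: 6 + 4 + 2 + 4 + 7 + 3 + 9 = 35.
Total exposure: 7 months.
Gamma(α, β) with Poisson data over total exposure Σt gives posterior Gamma(α+Σx, β+Σt) = Gamma(66, 22).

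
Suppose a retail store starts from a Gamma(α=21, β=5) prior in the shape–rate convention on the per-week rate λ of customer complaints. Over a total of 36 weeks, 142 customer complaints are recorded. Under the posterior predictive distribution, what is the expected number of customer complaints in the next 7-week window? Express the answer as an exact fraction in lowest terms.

Total count 142 over total exposure 36 weeks.
Gamma(α, β) with Poisson data over total exposure Σt gives posterior Gamma(α+Σx, β+Σt) = Gamma(163, 41).
Predictive mean over a 7-week window = T·E[λ|data] = 7·163/41 = 1141/41.

1141/41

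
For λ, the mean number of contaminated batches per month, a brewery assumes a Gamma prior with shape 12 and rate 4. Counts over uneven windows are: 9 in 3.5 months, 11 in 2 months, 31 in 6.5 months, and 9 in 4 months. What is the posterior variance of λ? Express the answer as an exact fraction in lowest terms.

9/50

Total count: 9 + 11 + 31 + 9 = 60.
Total exposure: 3.5 + 2 + 6.5 + 4 = 16 months.
By Gamma–Poisson conjugacy, the posterior is Gamma(α + Σx, β + Σt) = Gamma(12 + 60, 4 + 16) = Gamma(72, 20).
Posterior variance = α'/β'² = 72/400 = 9/50.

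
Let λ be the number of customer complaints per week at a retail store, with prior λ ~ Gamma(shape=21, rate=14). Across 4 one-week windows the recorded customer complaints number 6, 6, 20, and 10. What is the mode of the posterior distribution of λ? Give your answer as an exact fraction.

31/9

Total count: 6 + 6 + 20 + 10 = 42.
Total exposure: 4 weeks.
By Gamma–Poisson conjugacy, the posterior is Gamma(α + Σx, β + Σt) = Gamma(21 + 42, 14 + 4) = Gamma(63, 18).
Posterior mode = (α'−1)/β' = 62/18 = 31/9.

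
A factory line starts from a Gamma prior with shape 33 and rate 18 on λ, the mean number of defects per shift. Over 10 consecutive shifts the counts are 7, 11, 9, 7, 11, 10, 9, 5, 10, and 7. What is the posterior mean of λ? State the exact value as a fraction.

17/4

Total count: 7 + 11 + 9 + 7 + 11 + 10 + 9 + 5 + 10 + 7 = 86.
Total exposure: 10 shifts.
The Gamma prior is conjugate for the Poisson rate, so λ | data ~ Gamma(33+86, 18+10) = Gamma(119, 28).
Posterior mean = α'/β' = 119/28 = 17/4.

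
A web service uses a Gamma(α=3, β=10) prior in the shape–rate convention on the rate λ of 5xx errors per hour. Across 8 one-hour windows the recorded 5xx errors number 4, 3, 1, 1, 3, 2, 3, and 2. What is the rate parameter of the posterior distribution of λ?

Total count: 4 + 3 + 1 + 1 + 3 + 2 + 3 + 2 = 19.
Total exposure: 8 hours.
Gamma(α, β) with Poisson data over total exposure Σt gives posterior Gamma(α+Σx, β+Σt) = Gamma(22, 18).

18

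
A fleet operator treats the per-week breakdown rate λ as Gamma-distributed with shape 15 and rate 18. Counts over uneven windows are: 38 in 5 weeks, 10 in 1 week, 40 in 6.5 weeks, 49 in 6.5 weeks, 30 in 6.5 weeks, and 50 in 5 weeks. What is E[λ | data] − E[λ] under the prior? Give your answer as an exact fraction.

2299/582

Total count: 38 + 10 + 40 + 49 + 30 + 50 = 217.
Total exposure: 5 + 1 + 6.5 + 6.5 + 6.5 + 5 = 30.5 weeks.
The Gamma prior is conjugate for the Poisson rate, so λ | data ~ Gamma(15+217, 18+30.5) = Gamma(232, 97/2).
Posterior mean = 232/(97/2) = 464/97; prior mean = 15/18 = 5/6. Difference = 464/97 − 5/6 = 2299/582.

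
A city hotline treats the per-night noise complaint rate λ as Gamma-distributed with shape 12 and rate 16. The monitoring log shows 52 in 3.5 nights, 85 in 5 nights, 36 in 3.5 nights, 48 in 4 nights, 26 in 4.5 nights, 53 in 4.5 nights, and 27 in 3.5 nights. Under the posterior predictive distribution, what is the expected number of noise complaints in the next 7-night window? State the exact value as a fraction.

Total count: 52 + 85 + 36 + 48 + 26 + 53 + 27 = 327.
Total exposure: 3.5 + 5 + 3.5 + 4 + 4.5 + 4.5 + 3.5 = 28.5 nights.
By Gamma–Poisson conjugacy, the posterior is Gamma(α + Σx, β + Σt) = Gamma(12 + 327, 16 + 28.5) = Gamma(339, 89/2).
Predictive mean over a 7-night window = T·E[λ|data] = 7·339/(89/2) = 4746/89.

4746/89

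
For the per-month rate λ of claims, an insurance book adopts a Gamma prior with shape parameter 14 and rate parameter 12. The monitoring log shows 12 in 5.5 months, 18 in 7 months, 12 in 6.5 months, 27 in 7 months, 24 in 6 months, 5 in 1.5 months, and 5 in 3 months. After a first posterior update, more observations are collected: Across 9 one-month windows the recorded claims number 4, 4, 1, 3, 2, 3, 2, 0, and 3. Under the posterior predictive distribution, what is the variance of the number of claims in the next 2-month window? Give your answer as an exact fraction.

Total count: 12 + 18 + 12 + 27 + 24 + 5 + 5 = 103.
Total exposure: 5.5 + 7 + 6.5 + 7 + 6 + 1.5 + 3 = 36.5 months.
After the first batch: Gamma(14 + 103, 12 + 36.5) = Gamma(117, 97/2).
Total count: 4 + 4 + 1 + 3 + 2 + 3 + 2 + 0 + 3 = 22.
Total exposure: 9 months.
After the second batch: Gamma(117 + 22, 97/2 + 9) = Gamma(139, 115/2).
The posterior predictive for a window of length T is Negative Binomial with variance T·α'·(β'+T)/β'² = 2·139·(119/2)/(13225/4) = 66164/13225.

66164/13225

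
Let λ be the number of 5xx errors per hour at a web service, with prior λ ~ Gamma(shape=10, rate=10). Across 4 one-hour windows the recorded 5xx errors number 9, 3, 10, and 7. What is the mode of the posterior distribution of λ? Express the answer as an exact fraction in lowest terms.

Total count: 9 + 3 + 10 + 7 = 29.
Total exposure: 4 hours.
The Gamma prior is conjugate for the Poisson rate, so λ | data ~ Gamma(10+29, 10+4) = Gamma(39, 14).
Posterior mode = (α'−1)/β' = 38/14 = 19/7.

19/7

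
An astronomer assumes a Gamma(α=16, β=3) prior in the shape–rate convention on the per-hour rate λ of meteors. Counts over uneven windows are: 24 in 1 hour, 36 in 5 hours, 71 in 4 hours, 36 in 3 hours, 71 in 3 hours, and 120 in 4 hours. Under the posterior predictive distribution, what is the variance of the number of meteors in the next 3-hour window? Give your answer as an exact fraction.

Total count: 24 + 36 + 71 + 36 + 71 + 120 = 358.
Total exposure: 1 + 5 + 4 + 3 + 3 + 4 = 20 hours.
By Gamma–Poisson conjugacy, the posterior is Gamma(α + Σx, β + Σt) = Gamma(16 + 358, 3 + 20) = Gamma(374, 23).
The posterior predictive for a window of length T is Negative Binomial with variance T·α'·(β'+T)/β'² = 3·374·26/529 = 29172/529.

29172/529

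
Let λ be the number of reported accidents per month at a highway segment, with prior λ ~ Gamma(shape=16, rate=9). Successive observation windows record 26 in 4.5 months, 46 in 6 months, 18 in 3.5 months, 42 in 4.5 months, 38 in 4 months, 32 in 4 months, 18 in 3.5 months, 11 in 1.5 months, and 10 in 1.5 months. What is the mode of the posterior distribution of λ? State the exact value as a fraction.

Total count: 26 + 46 + 18 + 42 + 38 + 32 + 18 + 11 + 10 = 241.
Total exposure: 4.5 + 6 + 3.5 + 4.5 + 4 + 4 + 3.5 + 1.5 + 1.5 = 33 months.
Posterior: α' = 16 + 241 = 257, β' = 9 + 33 = 42.
Posterior mode = (α'−1)/β' = 256/42 = 128/21.

128/21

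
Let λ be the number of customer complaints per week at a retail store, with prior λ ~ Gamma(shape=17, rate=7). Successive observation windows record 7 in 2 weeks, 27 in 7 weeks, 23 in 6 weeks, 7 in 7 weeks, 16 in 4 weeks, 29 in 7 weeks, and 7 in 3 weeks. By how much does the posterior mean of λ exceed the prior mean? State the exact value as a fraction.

200/301

Total count: 7 + 27 + 23 + 7 + 16 + 29 + 7 = 116.
Total exposure: 2 + 7 + 6 + 7 + 4 + 7 + 3 = 36 weeks.
The Gamma prior is conjugate for the Poisson rate, so λ | data ~ Gamma(17+116, 7+36) = Gamma(133, 43).
Posterior mean = 133/43 = 133/43; prior mean = 17/7 = 17/7. Difference = 133/43 − 17/7 = 200/301.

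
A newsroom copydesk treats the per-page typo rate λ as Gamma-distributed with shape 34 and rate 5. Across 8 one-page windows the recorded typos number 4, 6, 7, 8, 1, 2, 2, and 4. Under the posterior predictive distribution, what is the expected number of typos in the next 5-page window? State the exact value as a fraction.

Total count: 4 + 6 + 7 + 8 + 1 + 2 + 2 + 4 = 34.
Total exposure: 8 pages.
Conjugate update: add total count to the shape and total exposure to the rate, giving Gamma(68, 13).
Predictive mean over a 5-page window = T·E[λ|data] = 5·68/13 = 340/13.

340/13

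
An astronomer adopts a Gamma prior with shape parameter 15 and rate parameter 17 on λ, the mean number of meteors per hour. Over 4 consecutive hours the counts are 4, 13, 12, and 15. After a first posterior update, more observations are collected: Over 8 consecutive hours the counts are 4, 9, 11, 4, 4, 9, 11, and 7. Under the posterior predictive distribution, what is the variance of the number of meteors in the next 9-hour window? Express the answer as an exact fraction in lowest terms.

Total count: 4 + 13 + 12 + 15 = 44.
Total exposure: 4 hours.
After the first batch: Gamma(15 + 44, 17 + 4) = Gamma(59, 21).
Total count: 4 + 9 + 11 + 4 + 4 + 9 + 11 + 7 = 59.
Total exposure: 8 hours.
After the second batch: Gamma(59 + 59, 21 + 8) = Gamma(118, 29).
The posterior predictive for a window of length T is Negative Binomial with variance T·α'·(β'+T)/β'² = 9·118·38/841 = 40356/841.

40356/841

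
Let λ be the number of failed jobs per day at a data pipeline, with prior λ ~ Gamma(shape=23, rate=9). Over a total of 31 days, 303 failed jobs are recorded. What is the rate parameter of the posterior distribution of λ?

Total count 303 over total exposure 31 days.
Conjugate update: add total count to the shape and total exposure to the rate, giving Gamma(326, 40).

40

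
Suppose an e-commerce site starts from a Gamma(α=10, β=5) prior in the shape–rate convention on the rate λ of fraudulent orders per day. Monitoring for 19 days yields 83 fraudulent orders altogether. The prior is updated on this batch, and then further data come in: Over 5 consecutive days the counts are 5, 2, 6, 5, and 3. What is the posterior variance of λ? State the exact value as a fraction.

Total count 83 over total exposure 19 days.
After the first batch: Gamma(10 + 83, 5 + 19) = Gamma(93, 24).
Total count: 5 + 2 + 6 + 5 + 3 = 21.
Total exposure: 5 days.
After the second batch: Gamma(93 + 21, 24 + 5) = Gamma(114, 29).
Posterior variance = α'/β'² = 114/841.

114/841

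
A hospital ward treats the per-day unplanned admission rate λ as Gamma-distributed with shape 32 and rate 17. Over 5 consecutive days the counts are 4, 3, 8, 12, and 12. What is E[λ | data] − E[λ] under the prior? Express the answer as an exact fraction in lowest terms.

503/374

Total count: 4 + 3 + 8 + 12 + 12 = 39.
Total exposure: 5 days.
Posterior: α' = 32 + 39 = 71, β' = 17 + 5 = 22.
Posterior mean = 71/22 = 71/22; prior mean = 32/17 = 32/17. Difference = 71/22 − 32/17 = 503/374.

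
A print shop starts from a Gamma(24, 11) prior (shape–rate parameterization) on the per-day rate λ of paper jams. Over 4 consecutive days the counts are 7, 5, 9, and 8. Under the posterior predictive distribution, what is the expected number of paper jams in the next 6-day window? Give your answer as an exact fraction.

Total count: 7 + 5 + 9 + 8 = 29.
Total exposure: 4 days.
By Gamma–Poisson conjugacy, the posterior is Gamma(α + Σx, β + Σt) = Gamma(24 + 29, 11 + 4) = Gamma(53, 15).
Predictive mean over a 6-day window = T·E[λ|data] = 6·53/15 = 106/5.

106/5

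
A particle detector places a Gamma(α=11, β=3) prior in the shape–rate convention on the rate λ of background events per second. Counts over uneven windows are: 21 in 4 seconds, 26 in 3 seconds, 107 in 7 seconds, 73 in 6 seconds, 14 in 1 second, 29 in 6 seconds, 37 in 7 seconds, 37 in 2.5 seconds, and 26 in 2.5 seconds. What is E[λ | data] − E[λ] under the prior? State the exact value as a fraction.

227/42

Total count: 21 + 26 + 107 + 73 + 14 + 29 + 37 + 37 + 26 = 370.
Total exposure: 4 + 3 + 7 + 6 + 1 + 6 + 7 + 2.5 + 2.5 = 39 seconds.
The Gamma prior is conjugate for the Poisson rate, so λ | data ~ Gamma(11+370, 3+39) = Gamma(381, 42).
Posterior mean = 381/42 = 127/14; prior mean = 11/3 = 11/3. Difference = 127/14 − 11/3 = 227/42.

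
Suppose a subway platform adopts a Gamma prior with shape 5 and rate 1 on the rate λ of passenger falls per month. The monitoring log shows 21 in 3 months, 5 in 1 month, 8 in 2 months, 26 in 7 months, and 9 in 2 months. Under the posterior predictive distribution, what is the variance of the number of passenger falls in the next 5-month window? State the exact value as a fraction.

3885/128

Total count: 21 + 5 + 8 + 26 + 9 = 69.
Total exposure: 3 + 1 + 2 + 7 + 2 = 15 months.
Conjugate update: add total count to the shape and total exposure to the rate, giving Gamma(74, 16).
The posterior predictive for a window of length T is Negative Binomial with variance T·α'·(β'+T)/β'² = 5·74·21/256 = 3885/128.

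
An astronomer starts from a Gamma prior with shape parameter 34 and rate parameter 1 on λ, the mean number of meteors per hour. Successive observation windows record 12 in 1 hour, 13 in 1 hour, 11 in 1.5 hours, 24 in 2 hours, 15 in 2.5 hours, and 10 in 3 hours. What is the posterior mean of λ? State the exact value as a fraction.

119/12

Total count: 12 + 13 + 11 + 24 + 15 + 10 = 85.
Total exposure: 1 + 1 + 1.5 + 2 + 2.5 + 3 = 11 hours.
By Gamma–Poisson conjugacy, the posterior is Gamma(α + Σx, β + Σt) = Gamma(34 + 85, 1 + 11) = Gamma(119, 12).
Posterior mean = α'/β' = 119/12.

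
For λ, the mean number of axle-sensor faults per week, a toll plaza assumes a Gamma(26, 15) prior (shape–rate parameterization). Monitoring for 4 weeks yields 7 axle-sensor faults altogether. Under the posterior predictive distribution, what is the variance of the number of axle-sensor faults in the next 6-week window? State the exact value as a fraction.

Total count 7 over total exposure 4 weeks.
Conjugate update: add total count to the shape and total exposure to the rate, giving Gamma(33, 19).
The posterior predictive for a window of length T is Negative Binomial with variance T·α'·(β'+T)/β'² = 6·33·25/361 = 4950/361.

4950/361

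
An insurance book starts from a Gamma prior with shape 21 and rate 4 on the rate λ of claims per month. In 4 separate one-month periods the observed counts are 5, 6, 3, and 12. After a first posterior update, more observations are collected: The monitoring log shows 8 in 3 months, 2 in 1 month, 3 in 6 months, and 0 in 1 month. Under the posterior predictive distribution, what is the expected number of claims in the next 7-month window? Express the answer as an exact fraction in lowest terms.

420/19

Total count: 5 + 6 + 3 + 12 = 26.
Total exposure: 4 months.
After the first batch: Gamma(21 + 26, 4 + 4) = Gamma(47, 8).
Total count: 8 + 2 + 3 + 0 = 13.
Total exposure: 3 + 1 + 6 + 1 = 11 months.
After the second batch: Gamma(47 + 13, 8 + 11) = Gamma(60, 19).
Predictive mean over a 7-month window = T·E[λ|data] = 7·60/19 = 420/19.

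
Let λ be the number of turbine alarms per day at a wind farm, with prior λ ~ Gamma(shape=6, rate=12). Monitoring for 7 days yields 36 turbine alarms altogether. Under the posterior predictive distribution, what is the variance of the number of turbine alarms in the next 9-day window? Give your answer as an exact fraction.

10584/361

Total count 36 over total exposure 7 days.
The Gamma prior is conjugate for the Poisson rate, so λ | data ~ Gamma(6+36, 12+7) = Gamma(42, 19).
The posterior predictive for a window of length T is Negative Binomial with variance T·α'·(β'+T)/β'² = 9·42·28/361 = 10584/361.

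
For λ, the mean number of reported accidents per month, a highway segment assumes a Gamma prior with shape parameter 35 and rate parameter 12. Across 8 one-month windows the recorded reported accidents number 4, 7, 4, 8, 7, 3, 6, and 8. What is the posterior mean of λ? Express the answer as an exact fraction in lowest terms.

Total count: 4 + 7 + 4 + 8 + 7 + 3 + 6 + 8 = 47.
Total exposure: 8 months.
Conjugate update: add total count to the shape and total exposure to the rate, giving Gamma(82, 20).
Posterior mean = α'/β' = 82/20 = 41/10.

41/10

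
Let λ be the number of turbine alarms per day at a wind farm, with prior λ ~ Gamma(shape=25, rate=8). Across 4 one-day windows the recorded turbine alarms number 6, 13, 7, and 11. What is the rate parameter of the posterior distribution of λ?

Total count: 6 + 13 + 7 + 11 = 37.
Total exposure: 4 days.
Conjugate update: add total count to the shape and total exposure to the rate, giving Gamma(62, 12).

12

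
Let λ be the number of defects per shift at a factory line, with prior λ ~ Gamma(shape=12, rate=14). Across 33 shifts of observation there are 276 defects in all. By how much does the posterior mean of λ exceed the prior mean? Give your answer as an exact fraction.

Total count 276 over total exposure 33 shifts.
By Gamma–Poisson conjugacy, the posterior is Gamma(α + Σx, β + Σt) = Gamma(12 + 276, 14 + 33) = Gamma(288, 47).
Posterior mean = 288/47 = 288/47; prior mean = 12/14 = 6/7. Difference = 288/47 − 6/7 = 1734/329.

1734/329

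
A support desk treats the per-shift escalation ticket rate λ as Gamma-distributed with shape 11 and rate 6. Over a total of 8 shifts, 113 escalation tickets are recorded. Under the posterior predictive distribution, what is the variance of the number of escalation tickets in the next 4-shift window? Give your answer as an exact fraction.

Total count 113 over total exposure 8 shifts.
Gamma(α, β) with Poisson data over total exposure Σt gives posterior Gamma(α+Σx, β+Σt) = Gamma(124, 14).
The posterior predictive for a window of length T is Negative Binomial with variance T·α'·(β'+T)/β'² = 4·124·18/196 = 2232/49.

2232/49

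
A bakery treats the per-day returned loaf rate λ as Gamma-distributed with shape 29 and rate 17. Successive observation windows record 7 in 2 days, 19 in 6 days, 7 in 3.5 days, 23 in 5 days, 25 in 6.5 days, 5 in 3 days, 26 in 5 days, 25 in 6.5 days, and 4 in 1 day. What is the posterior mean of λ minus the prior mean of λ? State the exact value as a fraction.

2561/1887

Total count: 7 + 19 + 7 + 23 + 25 + 5 + 26 + 25 + 4 = 141.
Total exposure: 2 + 6 + 3.5 + 5 + 6.5 + 3 + 5 + 6.5 + 1 = 38.5 days.
The Gamma prior is conjugate for the Poisson rate, so λ | data ~ Gamma(29+141, 17+38.5) = Gamma(170, 111/2).
Posterior mean = 170/(111/2) = 340/111; prior mean = 29/17 = 29/17. Difference = 340/111 − 29/17 = 2561/1887.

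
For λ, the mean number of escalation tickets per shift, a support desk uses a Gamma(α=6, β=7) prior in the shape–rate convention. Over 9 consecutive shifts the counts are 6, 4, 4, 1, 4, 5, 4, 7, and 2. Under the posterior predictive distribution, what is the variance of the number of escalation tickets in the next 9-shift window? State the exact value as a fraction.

Total count: 6 + 4 + 4 + 1 + 4 + 5 + 4 + 7 + 2 = 37.
Total exposure: 9 shifts.
Conjugate update: add total count to the shape and total exposure to the rate, giving Gamma(43, 16).
The posterior predictive for a window of length T is Negative Binomial with variance T·α'·(β'+T)/β'² = 9·43·25/256 = 9675/256.

9675/256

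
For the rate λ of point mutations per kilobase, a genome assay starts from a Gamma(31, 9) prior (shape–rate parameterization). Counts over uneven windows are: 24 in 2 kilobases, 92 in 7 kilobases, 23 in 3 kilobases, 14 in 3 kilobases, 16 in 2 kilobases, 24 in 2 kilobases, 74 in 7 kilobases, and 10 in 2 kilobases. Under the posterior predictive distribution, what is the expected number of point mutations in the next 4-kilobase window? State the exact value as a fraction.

1232/37

Total count: 24 + 92 + 23 + 14 + 16 + 24 + 74 + 10 = 277.
Total exposure: 2 + 7 + 3 + 3 + 2 + 2 + 7 + 2 = 28 kilobases.
Posterior: α' = 31 + 277 = 308, β' = 9 + 28 = 37.
Predictive mean over a 4-kilobase window = T·E[λ|data] = 4·308/37 = 1232/37.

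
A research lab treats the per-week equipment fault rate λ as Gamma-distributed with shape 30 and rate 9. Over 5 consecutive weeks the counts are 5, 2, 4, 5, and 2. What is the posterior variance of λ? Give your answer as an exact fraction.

12/49

Total count: 5 + 2 + 4 + 5 + 2 = 18.
Total exposure: 5 weeks.
Posterior: α' = 30 + 18 = 48, β' = 9 + 5 = 14.
Posterior variance = α'/β'² = 48/196 = 12/49.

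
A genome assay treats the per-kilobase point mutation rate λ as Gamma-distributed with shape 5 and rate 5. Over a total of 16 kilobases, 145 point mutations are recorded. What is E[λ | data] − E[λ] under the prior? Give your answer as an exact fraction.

Total count 145 over total exposure 16 kilobases.
Posterior: α' = 5 + 145 = 150, β' = 5 + 16 = 21.
Posterior mean = 150/21 = 50/7; prior mean = 5/5 = 1. Difference = 50/7 − 1 = 43/7.

43/7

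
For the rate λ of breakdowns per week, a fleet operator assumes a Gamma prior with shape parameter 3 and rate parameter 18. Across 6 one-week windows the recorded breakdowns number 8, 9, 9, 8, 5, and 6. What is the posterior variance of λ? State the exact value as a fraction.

1/12

Total count: 8 + 9 + 9 + 8 + 5 + 6 = 45.
Total exposure: 6 weeks.
By Gamma–Poisson conjugacy, the posterior is Gamma(α + Σx, β + Σt) = Gamma(3 + 45, 18 + 6) = Gamma(48, 24).
Posterior variance = α'/β'² = 48/576 = 1/12.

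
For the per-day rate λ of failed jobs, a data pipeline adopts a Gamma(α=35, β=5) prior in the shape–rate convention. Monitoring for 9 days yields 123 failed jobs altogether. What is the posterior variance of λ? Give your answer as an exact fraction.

79/98

Total count 123 over total exposure 9 days.
The Gamma prior is conjugate for the Poisson rate, so λ | data ~ Gamma(35+123, 5+9) = Gamma(158, 14).
Posterior variance = α'/β'² = 158/196 = 79/98.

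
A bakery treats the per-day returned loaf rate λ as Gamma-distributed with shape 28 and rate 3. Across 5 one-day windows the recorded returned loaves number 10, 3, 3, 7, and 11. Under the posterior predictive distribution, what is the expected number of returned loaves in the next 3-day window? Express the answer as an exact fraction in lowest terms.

93/4

Total count: 10 + 3 + 3 + 7 + 11 = 34.
Total exposure: 5 days.
Gamma(α, β) with Poisson data over total exposure Σt gives posterior Gamma(α+Σx, β+Σt) = Gamma(62, 8).
Predictive mean over a 3-day window = T·E[λ|data] = 3·62/8 = 93/4.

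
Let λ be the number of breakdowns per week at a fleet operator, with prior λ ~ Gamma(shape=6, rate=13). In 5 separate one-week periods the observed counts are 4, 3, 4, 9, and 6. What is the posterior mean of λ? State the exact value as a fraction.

Total count: 4 + 3 + 4 + 9 + 6 = 26.
Total exposure: 5 weeks.
Gamma(α, β) with Poisson data over total exposure Σt gives posterior Gamma(α+Σx, β+Σt) = Gamma(32, 18).
Posterior mean = α'/β' = 32/18 = 16/9.

16/9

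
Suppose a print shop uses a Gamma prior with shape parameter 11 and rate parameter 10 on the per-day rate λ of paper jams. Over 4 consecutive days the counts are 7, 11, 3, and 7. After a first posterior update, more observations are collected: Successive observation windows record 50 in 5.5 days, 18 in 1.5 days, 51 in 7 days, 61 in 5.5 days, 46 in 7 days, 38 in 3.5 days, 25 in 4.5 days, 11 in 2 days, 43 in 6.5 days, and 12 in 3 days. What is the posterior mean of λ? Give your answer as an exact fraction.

Total count: 7 + 11 + 3 + 7 = 28.
Total exposure: 4 days.
After the first batch: Gamma(11 + 28, 10 + 4) = Gamma(39, 14).
Total count: 50 + 18 + 51 + 61 + 46 + 38 + 25 + 11 + 43 + 12 = 355.
Total exposure: 5.5 + 1.5 + 7 + 5.5 + 7 + 3.5 + 4.5 + 2 + 6.5 + 3 = 46 days.
After the second batch: Gamma(39 + 355, 14 + 46) = Gamma(394, 60).
Posterior mean = α'/β' = 394/60 = 197/30.

197/30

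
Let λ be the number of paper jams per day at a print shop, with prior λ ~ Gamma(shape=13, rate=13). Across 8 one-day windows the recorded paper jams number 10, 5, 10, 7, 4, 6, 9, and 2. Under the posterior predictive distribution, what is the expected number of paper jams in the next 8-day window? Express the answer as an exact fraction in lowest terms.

176/7

Total count: 10 + 5 + 10 + 7 + 4 + 6 + 9 + 2 = 53.
Total exposure: 8 days.
Gamma(α, β) with Poisson data over total exposure Σt gives posterior Gamma(α+Σx, β+Σt) = Gamma(66, 21).
Predictive mean over an 8-day window = T·E[λ|data] = 8·66/21 = 176/7.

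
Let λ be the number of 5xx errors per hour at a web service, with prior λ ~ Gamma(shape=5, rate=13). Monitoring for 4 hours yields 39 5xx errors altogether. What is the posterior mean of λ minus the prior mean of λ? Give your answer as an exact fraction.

Total count 39 over total exposure 4 hours.
By Gamma–Poisson conjugacy, the posterior is Gamma(α + Σx, β + Σt) = Gamma(5 + 39, 13 + 4) = Gamma(44, 17).
Posterior mean = 44/17 = 44/17; prior mean = 5/13 = 5/13. Difference = 44/17 − 5/13 = 487/221.

487/221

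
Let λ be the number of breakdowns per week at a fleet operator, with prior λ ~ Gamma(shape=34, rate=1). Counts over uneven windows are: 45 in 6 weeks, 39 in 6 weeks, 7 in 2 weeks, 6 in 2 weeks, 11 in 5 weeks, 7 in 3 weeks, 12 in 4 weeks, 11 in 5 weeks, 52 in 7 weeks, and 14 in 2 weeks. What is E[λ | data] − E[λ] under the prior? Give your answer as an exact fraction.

Total count: 45 + 39 + 7 + 6 + 11 + 7 + 12 + 11 + 52 + 14 = 204.
Total exposure: 6 + 6 + 2 + 2 + 5 + 3 + 4 + 5 + 7 + 2 = 42 weeks.
Conjugate update: add total count to the shape and total exposure to the rate, giving Gamma(238, 43).
Posterior mean = 238/43 = 238/43; prior mean = 34/1 = 34. Difference = 238/43 − 34 = -1224/43.

-1224/43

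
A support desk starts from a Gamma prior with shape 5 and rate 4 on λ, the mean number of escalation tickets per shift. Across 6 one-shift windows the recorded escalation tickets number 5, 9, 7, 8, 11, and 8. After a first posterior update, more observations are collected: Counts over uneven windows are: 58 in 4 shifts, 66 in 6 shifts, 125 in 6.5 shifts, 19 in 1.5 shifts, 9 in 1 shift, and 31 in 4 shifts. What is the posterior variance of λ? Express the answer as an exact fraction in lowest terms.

361/1089

Total count: 5 + 9 + 7 + 8 + 11 + 8 = 48.
Total exposure: 6 shifts.
After the first batch: Gamma(5 + 48, 4 + 6) = Gamma(53, 10).
Total count: 58 + 66 + 125 + 19 + 9 + 31 = 308.
Total exposure: 4 + 6 + 6.5 + 1.5 + 1 + 4 = 23 shifts.
After the second batch: Gamma(53 + 308, 10 + 23) = Gamma(361, 33).
Posterior variance = α'/β'² = 361/1089.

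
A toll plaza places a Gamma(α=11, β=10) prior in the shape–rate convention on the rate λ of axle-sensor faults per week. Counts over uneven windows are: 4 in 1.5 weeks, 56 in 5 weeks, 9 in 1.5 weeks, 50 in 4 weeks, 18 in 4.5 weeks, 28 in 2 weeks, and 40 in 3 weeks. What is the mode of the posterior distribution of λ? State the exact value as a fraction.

430/63

Total count: 4 + 56 + 9 + 50 + 18 + 28 + 40 = 205.
Total exposure: 1.5 + 5 + 1.5 + 4 + 4.5 + 2 + 3 = 21.5 weeks.
Conjugate update: add total count to the shape and total exposure to the rate, giving Gamma(216, 63/2).
Posterior mode = (α'−1)/β' = 215/(63/2) = 430/63.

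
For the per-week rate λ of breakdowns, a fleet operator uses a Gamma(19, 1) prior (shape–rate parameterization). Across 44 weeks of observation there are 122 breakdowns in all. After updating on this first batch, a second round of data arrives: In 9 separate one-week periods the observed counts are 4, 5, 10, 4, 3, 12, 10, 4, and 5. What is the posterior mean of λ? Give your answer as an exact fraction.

11/3

Total count 122 over total exposure 44 weeks.
After the first batch: Gamma(19 + 122, 1 + 44) = Gamma(141, 45).
Total count: 4 + 5 + 10 + 4 + 3 + 12 + 10 + 4 + 5 = 57.
Total exposure: 9 weeks.
After the second batch: Gamma(141 + 57, 45 + 9) = Gamma(198, 54).
Posterior mean = α'/β' = 198/54 = 11/3.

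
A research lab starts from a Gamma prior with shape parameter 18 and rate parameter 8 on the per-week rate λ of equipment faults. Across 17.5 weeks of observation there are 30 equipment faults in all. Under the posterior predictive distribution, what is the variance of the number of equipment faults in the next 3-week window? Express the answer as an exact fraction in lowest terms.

Total count 30 over total exposure 17.5 weeks.
Conjugate update: add total count to the shape and total exposure to the rate, giving Gamma(48, 51/2).
The posterior predictive for a window of length T is Negative Binomial with variance T·α'·(β'+T)/β'² = 3·48·(57/2)/(2601/4) = 1824/289.

1824/289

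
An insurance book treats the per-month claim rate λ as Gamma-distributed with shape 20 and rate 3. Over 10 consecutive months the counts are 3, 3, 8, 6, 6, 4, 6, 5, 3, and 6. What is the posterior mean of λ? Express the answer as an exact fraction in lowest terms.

70/13

Total count: 3 + 3 + 8 + 6 + 6 + 4 + 6 + 5 + 3 + 6 = 50.
Total exposure: 10 months.
Posterior: α' = 20 + 50 = 70, β' = 3 + 10 = 13.
Posterior mean = α'/β' = 70/13.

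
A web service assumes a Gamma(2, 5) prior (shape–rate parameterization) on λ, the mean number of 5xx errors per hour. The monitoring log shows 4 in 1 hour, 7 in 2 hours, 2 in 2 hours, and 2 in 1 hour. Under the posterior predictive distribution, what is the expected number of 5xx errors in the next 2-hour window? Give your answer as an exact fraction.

34/11

Total count: 4 + 7 + 2 + 2 = 15.
Total exposure: 1 + 2 + 2 + 1 = 6 hours.
By Gamma–Poisson conjugacy, the posterior is Gamma(α + Σx, β + Σt) = Gamma(2 + 15, 5 + 6) = Gamma(17, 11).
Predictive mean over a 2-hour window = T·E[λ|data] = 2·17/11 = 34/11.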